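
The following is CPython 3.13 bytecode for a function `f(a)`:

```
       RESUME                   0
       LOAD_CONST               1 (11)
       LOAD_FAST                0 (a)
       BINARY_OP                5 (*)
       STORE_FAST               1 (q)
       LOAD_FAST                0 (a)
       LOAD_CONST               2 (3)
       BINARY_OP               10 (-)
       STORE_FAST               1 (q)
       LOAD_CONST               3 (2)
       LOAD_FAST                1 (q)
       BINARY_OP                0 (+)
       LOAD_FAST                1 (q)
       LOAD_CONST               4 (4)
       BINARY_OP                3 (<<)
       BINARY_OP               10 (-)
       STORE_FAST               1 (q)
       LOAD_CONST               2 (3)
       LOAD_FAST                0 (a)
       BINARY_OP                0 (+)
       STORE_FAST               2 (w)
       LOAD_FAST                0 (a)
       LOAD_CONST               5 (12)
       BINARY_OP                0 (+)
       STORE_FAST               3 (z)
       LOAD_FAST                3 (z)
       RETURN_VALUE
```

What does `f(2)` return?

14

LOAD_CONST → push 11. Stack: [11]
LOAD_FAST a → push 2. Stack: [11, 2]
BINARY_OP * → 11 * 2 = 22. Stack: [22]
STORE_FAST q → q=22. Stack: []
LOAD_FAST a → push 2. Stack: [2]
LOAD_CONST → push 3. Stack: [2, 3]
BINARY_OP - → 2 - 3 = -1. Stack: [-1]
STORE_FAST q → q=-1. Stack: []
LOAD_CONST → push 2. Stack: [2]
LOAD_FAST q → push -1. Stack: [2, -1]
BINARY_OP + → 2 + -1 = 1. Stack: [1]
LOAD_FAST q → push -1. Stack: [1, -1]
LOAD_CONST → push 4. Stack: [1, -1, 4]
BINARY_OP << → -1 << 4 = -16. Stack: [1, -16]
BINARY_OP - → 1 - -16 = 17. Stack: [17]
STORE_FAST q → q=17. Stack: []
LOAD_CONST → push 3. Stack: [3]
LOAD_FAST a → push 2. Stack: [3, 2]
BINARY_OP + → 3 + 2 = 5. Stack: [5]
STORE_FAST w → w=5. Stack: []
LOAD_FAST a → push 2. Stack: [2]
LOAD_CONST → push 12. Stack: [2, 12]
BINARY_OP + → 2 + 12 = 14. Stack: [14]
STORE_FAST z → z=14. Stack: []
LOAD_FAST z → push 14. Stack: [14]
RETURN_VALUE → return 14.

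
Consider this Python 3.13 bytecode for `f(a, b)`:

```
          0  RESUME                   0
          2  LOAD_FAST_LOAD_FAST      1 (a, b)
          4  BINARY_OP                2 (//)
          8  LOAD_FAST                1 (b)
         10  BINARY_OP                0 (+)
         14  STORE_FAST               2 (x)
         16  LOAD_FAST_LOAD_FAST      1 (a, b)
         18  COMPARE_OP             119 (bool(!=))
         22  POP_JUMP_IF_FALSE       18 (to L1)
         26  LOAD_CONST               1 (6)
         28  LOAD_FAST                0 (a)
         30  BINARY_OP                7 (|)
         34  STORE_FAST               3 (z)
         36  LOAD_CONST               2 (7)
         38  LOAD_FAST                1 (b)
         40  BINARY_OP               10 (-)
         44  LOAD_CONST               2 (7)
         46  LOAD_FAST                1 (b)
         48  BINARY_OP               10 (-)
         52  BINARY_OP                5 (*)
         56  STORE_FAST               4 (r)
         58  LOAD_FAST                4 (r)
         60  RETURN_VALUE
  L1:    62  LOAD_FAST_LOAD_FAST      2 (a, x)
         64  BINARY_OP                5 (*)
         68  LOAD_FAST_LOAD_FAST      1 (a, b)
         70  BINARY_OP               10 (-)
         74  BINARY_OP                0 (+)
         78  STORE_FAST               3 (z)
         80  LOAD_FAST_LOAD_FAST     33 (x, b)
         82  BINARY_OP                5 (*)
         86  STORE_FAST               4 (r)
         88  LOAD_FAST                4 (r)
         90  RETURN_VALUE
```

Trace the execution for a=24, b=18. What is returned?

121

LOAD_FAST_LOAD_FAST a,b → push 24,18. Stack: [24, 18]
BINARY_OP // → 24 // 18 = 1. Stack: [1]
LOAD_FAST b → push 18. Stack: [1, 18]
BINARY_OP + → 1 + 18 = 19. Stack: [19]
STORE_FAST x → x=19. Stack: []
LOAD_FAST_LOAD_FAST a,b → push 24,18. Stack: [24, 18]
COMPARE_OP bool(!=) → 24 vs 18 = True. Stack: [True]
POP_JUMP_IF_FALSE → pop True; no jump. Stack: []
LOAD_CONST → push 6. Stack: [6]
LOAD_FAST a → push 24. Stack: [6, 24]
BINARY_OP | → 6 | 24 = 30. Stack: [30]
STORE_FAST z → z=30. Stack: []
LOAD_CONST → push 7. Stack: [7]
LOAD_FAST b → push 18. Stack: [7, 18]
BINARY_OP - → 7 - 18 = -11. Stack: [-11]
LOAD_CONST → push 7. Stack: [-11, 7]
LOAD_FAST b → push 18. Stack: [-11, 7, 18]
BINARY_OP - → 7 - 18 = -11. Stack: [-11, -11]
BINARY_OP * → -11 * -11 = 121. Stack: [121]
STORE_FAST r → r=121. Stack: []
LOAD_FAST r → push 121. Stack: [121]
RETURN_VALUE → return 121.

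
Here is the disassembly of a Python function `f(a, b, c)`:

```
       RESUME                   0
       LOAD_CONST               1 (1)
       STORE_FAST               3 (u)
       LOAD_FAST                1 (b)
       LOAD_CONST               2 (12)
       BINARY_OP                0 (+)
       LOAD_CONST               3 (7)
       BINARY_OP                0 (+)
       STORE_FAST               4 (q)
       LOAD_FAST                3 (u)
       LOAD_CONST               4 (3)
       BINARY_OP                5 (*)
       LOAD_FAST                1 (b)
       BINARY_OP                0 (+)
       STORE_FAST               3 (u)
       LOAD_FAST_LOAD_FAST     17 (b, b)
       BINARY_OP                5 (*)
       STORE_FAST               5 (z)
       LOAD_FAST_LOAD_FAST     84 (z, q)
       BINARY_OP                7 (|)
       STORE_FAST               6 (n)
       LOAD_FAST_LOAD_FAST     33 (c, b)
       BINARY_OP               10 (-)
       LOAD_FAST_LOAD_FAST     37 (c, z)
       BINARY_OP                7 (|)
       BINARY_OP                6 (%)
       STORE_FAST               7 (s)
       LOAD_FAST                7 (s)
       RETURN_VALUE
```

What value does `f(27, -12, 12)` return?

LOAD_CONST → push 1. Stack: [1]
STORE_FAST u → u=1. Stack: []
LOAD_FAST b → push -12. Stack: [-12]
LOAD_CONST → push 12. Stack: [-12, 12]
BINARY_OP + → -12 + 12 = 0. Stack: [0]
LOAD_CONST → push 7. Stack: [0, 7]
BINARY_OP + → 0 + 7 = 7. Stack: [7]
STORE_FAST q → q=7. Stack: []
LOAD_FAST u → push 1. Stack: [1]
LOAD_CONST → push 3. Stack: [1, 3]
BINARY_OP * → 1 * 3 = 3. Stack: [3]
LOAD_FAST b → push -12. Stack: [3, -12]
BINARY_OP + → 3 + -12 = -9. Stack: [-9]
STORE_FAST u → u=-9. Stack: []
LOAD_FAST_LOAD_FAST b,b → push -12,-12. Stack: [-12, -12]
BINARY_OP * → -12 * -12 = 144. Stack: [144]
STORE_FAST z → z=144. Stack: []
LOAD_FAST_LOAD_FAST z,q → push 144,7. Stack: [144, 7]
BINARY_OP | → 144 | 7 = 151. Stack: [151]
STORE_FAST n → n=151. Stack: []
LOAD_FAST_LOAD_FAST c,b → push 12,-12. Stack: [12, -12]
BINARY_OP - → 12 - -12 = 24. Stack: [24]
LOAD_FAST_LOAD_FAST c,z → push 12,144. Stack: [24, 12, 144]
BINARY_OP | → 12 | 144 = 156. Stack: [24, 156]
BINARY_OP % → 24 % 156 = 24. Stack: [24]
STORE_FAST s → s=24. Stack: []
LOAD_FAST s → push 24. Stack: [24]
RETURN_VALUE → return 24.

24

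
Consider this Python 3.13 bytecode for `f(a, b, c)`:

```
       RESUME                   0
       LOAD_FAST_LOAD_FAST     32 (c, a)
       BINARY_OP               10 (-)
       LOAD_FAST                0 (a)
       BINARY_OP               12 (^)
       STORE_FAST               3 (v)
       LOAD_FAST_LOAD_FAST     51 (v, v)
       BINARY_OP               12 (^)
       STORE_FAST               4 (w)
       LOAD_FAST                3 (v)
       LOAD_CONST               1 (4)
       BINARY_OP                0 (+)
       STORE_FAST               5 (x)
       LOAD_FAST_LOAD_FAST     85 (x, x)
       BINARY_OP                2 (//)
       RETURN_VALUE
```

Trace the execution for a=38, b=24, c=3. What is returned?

LOAD_FAST_LOAD_FAST c,a → push 3,38. Stack: [3, 38]
BINARY_OP - → 3 - 38 = -35. Stack: [-35]
LOAD_FAST a → push 38. Stack: [-35, 38]
BINARY_OP ^ → -35 ^ 38 = -5. Stack: [-5]
STORE_FAST v → v=-5. Stack: []
LOAD_FAST_LOAD_FAST v,v → push -5,-5. Stack: [-5, -5]
BINARY_OP ^ → -5 ^ -5 = 0. Stack: [0]
STORE_FAST w → w=0. Stack: []
LOAD_FAST v → push -5. Stack: [-5]
LOAD_CONST → push 4. Stack: [-5, 4]
BINARY_OP + → -5 + 4 = -1. Stack: [-1]
STORE_FAST x → x=-1. Stack: []
LOAD_FAST_LOAD_FAST x,x → push -1,-1. Stack: [-1, -1]
BINARY_OP // → -1 // -1 = 1. Stack: [1]
RETURN_VALUE → return 1.

1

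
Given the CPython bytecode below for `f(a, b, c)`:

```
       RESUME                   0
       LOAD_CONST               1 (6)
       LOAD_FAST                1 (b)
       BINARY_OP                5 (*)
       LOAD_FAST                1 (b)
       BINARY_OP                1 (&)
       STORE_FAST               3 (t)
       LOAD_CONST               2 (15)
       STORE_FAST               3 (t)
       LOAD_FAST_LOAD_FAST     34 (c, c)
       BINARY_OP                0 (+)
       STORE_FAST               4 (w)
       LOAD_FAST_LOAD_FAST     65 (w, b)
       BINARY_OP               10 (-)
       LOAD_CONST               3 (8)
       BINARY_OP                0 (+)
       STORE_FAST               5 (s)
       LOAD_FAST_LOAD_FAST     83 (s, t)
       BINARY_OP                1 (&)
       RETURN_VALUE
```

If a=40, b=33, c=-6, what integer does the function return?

LOAD_CONST → push 6. Stack: [6]
LOAD_FAST b → push 33. Stack: [6, 33]
BINARY_OP * → 6 * 33 = 198. Stack: [198]
LOAD_FAST b → push 33. Stack: [198, 33]
BINARY_OP & → 198 & 33 = 0. Stack: [0]
STORE_FAST t → t=0. Stack: []
LOAD_CONST → push 15. Stack: [15]
STORE_FAST t → t=15. Stack: []
LOAD_FAST_LOAD_FAST c,c → push -6,-6. Stack: [-6, -6]
BINARY_OP + → -6 + -6 = -12. Stack: [-12]
STORE_FAST w → w=-12. Stack: []
LOAD_FAST_LOAD_FAST w,b → push -12,33. Stack: [-12, 33]
BINARY_OP - → -12 - 33 = -45. Stack: [-45]
LOAD_CONST → push 8. Stack: [-45, 8]
BINARY_OP + → -45 + 8 = -37. Stack: [-37]
STORE_FAST s → s=-37. Stack: []
LOAD_FAST_LOAD_FAST s,t → push -37,15. Stack: [-37, 15]
BINARY_OP & → -37 & 15 = 11. Stack: [11]
RETURN_VALUE → return 11.

11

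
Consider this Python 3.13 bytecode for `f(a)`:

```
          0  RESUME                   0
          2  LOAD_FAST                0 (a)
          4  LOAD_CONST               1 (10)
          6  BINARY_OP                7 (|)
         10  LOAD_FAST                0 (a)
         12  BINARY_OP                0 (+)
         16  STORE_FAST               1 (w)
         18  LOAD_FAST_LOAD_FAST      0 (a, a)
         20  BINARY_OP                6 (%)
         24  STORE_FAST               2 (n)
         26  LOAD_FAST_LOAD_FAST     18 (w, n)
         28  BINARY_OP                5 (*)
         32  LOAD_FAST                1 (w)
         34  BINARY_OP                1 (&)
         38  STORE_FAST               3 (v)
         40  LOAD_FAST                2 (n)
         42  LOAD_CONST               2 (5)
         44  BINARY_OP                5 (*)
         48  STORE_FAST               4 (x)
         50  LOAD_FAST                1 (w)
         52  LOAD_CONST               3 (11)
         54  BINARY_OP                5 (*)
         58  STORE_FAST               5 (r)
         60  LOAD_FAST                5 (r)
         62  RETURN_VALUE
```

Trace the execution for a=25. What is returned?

572

LOAD_FAST a → push 25. Stack: [25]
LOAD_CONST → push 10. Stack: [25, 10]
BINARY_OP | → 25 | 10 = 27. Stack: [27]
LOAD_FAST a → push 25. Stack: [27, 25]
BINARY_OP + → 27 + 25 = 52. Stack: [52]
STORE_FAST w → w=52. Stack: []
LOAD_FAST_LOAD_FAST a,a → push 25,25. Stack: [25, 25]
BINARY_OP % → 25 % 25 = 0. Stack: [0]
STORE_FAST n → n=0. Stack: []
LOAD_FAST_LOAD_FAST w,n → push 52,0. Stack: [52, 0]
BINARY_OP * → 52 * 0 = 0. Stack: [0]
LOAD_FAST w → push 52. Stack: [0, 52]
BINARY_OP & → 0 & 52 = 0. Stack: [0]
STORE_FAST v → v=0. Stack: []
LOAD_FAST n → push 0. Stack: [0]
LOAD_CONST → push 5. Stack: [0, 5]
BINARY_OP * → 0 * 5 = 0. Stack: [0]
STORE_FAST x → x=0. Stack: []
LOAD_FAST w → push 52. Stack: [52]
LOAD_CONST → push 11. Stack: [52, 11]
BINARY_OP * → 52 * 11 = 572. Stack: [572]
STORE_FAST r → r=572. Stack: []
LOAD_FAST r → push 572. Stack: [572]
RETURN_VALUE → return 572.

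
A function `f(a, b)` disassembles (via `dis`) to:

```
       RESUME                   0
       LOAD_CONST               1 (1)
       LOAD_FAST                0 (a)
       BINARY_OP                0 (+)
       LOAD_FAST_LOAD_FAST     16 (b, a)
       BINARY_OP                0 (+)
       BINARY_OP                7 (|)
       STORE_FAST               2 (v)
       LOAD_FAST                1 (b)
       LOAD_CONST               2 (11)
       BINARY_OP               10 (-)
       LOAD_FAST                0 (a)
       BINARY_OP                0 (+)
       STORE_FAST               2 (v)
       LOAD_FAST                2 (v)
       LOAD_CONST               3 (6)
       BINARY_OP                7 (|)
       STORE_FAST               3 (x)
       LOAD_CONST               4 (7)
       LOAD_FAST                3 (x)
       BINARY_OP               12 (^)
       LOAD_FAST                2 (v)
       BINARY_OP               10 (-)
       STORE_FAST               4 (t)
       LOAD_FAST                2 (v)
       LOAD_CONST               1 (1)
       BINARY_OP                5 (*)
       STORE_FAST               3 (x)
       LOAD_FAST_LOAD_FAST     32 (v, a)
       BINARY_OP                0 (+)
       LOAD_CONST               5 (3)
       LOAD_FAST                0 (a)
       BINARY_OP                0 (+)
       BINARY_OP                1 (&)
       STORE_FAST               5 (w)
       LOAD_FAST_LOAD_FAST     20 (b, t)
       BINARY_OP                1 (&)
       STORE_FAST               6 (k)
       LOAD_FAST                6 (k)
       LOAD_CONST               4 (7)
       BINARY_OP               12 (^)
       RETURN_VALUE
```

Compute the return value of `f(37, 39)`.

32

LOAD_CONST → push 1. Stack: [1]
LOAD_FAST a → push 37. Stack: [1, 37]
BINARY_OP + → 1 + 37 = 38. Stack: [38]
LOAD_FAST_LOAD_FAST b,a → push 39,37. Stack: [38, 39, 37]
BINARY_OP + → 39 + 37 = 76. Stack: [38, 76]
BINARY_OP | → 38 | 76 = 110. Stack: [110]
STORE_FAST v → v=110. Stack: []
LOAD_FAST b → push 39. Stack: [39]
LOAD_CONST → push 11. Stack: [39, 11]
BINARY_OP - → 39 - 11 = 28. Stack: [28]
LOAD_FAST a → push 37. Stack: [28, 37]
BINARY_OP + → 28 + 37 = 65. Stack: [65]
STORE_FAST v → v=65. Stack: []
LOAD_FAST v → push 65. Stack: [65]
LOAD_CONST → push 6. Stack: [65, 6]
BINARY_OP | → 65 | 6 = 71. Stack: [71]
STORE_FAST x → x=71. Stack: []
LOAD_CONST → push 7. Stack: [7]
LOAD_FAST x → push 71. Stack: [7, 71]
BINARY_OP ^ → 7 ^ 71 = 64. Stack: [64]
LOAD_FAST v → push 65. Stack: [64, 65]
BINARY_OP - → 64 - 65 = -1. Stack: [-1]
STORE_FAST t → t=-1. Stack: []
LOAD_FAST v → push 65. Stack: [65]
LOAD_CONST → push 1. Stack: [65, 1]
BINARY_OP * → 65 * 1 = 65. Stack: [65]
STORE_FAST x → x=65. Stack: []
LOAD_FAST_LOAD_FAST v,a → push 65,37. Stack: [65, 37]
BINARY_OP + → 65 + 37 = 102. Stack: [102]
LOAD_CONST → push 3. Stack: [102, 3]
LOAD_FAST a → push 37. Stack: [102, 3, 37]
BINARY_OP + → 3 + 37 = 40. Stack: [102, 40]
BINARY_OP & → 102 & 40 = 32. Stack: [32]
STORE_FAST w → w=32. Stack: []
LOAD_FAST_LOAD_FAST b,t → push 39,-1. Stack: [39, -1]
BINARY_OP & → 39 & -1 = 39. Stack: [39]
STORE_FAST k → k=39. Stack: []
LOAD_FAST k → push 39. Stack: [39]
LOAD_CONST → push 7. Stack: [39, 7]
BINARY_OP ^ → 39 ^ 7 = 32. Stack: [32]
RETURN_VALUE → return 32.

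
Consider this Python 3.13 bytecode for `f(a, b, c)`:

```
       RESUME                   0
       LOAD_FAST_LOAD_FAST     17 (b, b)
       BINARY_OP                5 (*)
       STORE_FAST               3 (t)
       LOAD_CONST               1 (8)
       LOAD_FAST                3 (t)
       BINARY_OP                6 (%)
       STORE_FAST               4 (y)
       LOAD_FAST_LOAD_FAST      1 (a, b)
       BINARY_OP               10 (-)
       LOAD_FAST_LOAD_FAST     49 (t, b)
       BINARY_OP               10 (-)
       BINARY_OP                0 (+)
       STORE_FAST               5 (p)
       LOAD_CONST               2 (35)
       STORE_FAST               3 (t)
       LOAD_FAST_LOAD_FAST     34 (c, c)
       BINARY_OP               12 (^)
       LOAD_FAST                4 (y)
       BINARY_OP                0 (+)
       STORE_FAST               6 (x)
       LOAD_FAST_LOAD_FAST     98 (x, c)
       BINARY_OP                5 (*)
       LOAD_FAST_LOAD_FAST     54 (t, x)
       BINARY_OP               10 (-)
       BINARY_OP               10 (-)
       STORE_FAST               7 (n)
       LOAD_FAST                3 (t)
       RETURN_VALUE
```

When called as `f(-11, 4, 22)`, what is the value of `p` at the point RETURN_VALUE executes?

-3

LOAD_FAST_LOAD_FAST b,b → push 4,4. Stack: [4, 4]
BINARY_OP * → 4 * 4 = 16. Stack: [16]
STORE_FAST t → t=16. Stack: []
LOAD_CONST → push 8. Stack: [8]
LOAD_FAST t → push 16. Stack: [8, 16]
BINARY_OP % → 8 % 16 = 8. Stack: [8]
STORE_FAST y → y=8. Stack: []
LOAD_FAST_LOAD_FAST a,b → push -11,4. Stack: [-11, 4]
BINARY_OP - → -11 - 4 = -15. Stack: [-15]
LOAD_FAST_LOAD_FAST t,b → push 16,4. Stack: [-15, 16, 4]
BINARY_OP - → 16 - 4 = 12. Stack: [-15, 12]
BINARY_OP + → -15 + 12 = -3. Stack: [-3]
STORE_FAST p → p=-3. Stack: []
LOAD_CONST → push 35. Stack: [35]
STORE_FAST t → t=35. Stack: []
LOAD_FAST_LOAD_FAST c,c → push 22,22. Stack: [22, 22]
BINARY_OP ^ → 22 ^ 22 = 0. Stack: [0]
LOAD_FAST y → push 8. Stack: [0, 8]
BINARY_OP + → 0 + 8 = 8. Stack: [8]
STORE_FAST x → x=8. Stack: []
LOAD_FAST_LOAD_FAST x,c → push 8,22. Stack: [8, 22]
BINARY_OP * → 8 * 22 = 176. Stack: [176]
LOAD_FAST_LOAD_FAST t,x → push 35,8. Stack: [176, 35, 8]
BINARY_OP - → 35 - 8 = 27. Stack: [176, 27]
BINARY_OP - → 176 - 27 = 149. Stack: [149]
STORE_FAST n → n=149. Stack: []
LOAD_FAST t → push 35. Stack: [35]
RETURN_VALUE → return 35.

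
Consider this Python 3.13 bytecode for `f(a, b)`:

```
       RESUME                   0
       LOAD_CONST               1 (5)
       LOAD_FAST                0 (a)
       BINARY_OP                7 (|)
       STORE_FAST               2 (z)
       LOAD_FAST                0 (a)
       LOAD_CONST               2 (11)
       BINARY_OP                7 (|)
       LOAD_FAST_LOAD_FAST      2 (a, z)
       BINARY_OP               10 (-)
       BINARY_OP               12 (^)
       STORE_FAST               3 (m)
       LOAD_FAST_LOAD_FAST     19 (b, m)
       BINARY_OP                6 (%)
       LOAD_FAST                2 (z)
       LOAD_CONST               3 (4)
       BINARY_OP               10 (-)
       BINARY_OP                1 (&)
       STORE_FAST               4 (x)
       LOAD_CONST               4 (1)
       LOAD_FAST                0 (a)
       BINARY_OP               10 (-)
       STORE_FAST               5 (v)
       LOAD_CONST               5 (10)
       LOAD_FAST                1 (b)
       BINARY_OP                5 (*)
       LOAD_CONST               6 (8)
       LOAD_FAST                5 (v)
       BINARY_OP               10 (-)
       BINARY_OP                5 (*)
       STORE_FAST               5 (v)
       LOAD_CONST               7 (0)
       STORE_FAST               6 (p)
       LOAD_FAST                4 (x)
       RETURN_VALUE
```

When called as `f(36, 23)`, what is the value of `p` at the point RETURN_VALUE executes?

0

LOAD_CONST → push 5. Stack: [5]
LOAD_FAST a → push 36. Stack: [5, 36]
BINARY_OP | → 5 | 36 = 37. Stack: [37]
STORE_FAST z → z=37. Stack: []
LOAD_FAST a → push 36. Stack: [36]
LOAD_CONST → push 11. Stack: [36, 11]
BINARY_OP | → 36 | 11 = 47. Stack: [47]
LOAD_FAST_LOAD_FAST a,z → push 36,37. Stack: [47, 36, 37]
BINARY_OP - → 36 - 37 = -1. Stack: [47, -1]
BINARY_OP ^ → 47 ^ -1 = -48. Stack: [-48]
STORE_FAST m → m=-48. Stack: []
LOAD_FAST_LOAD_FAST b,m → push 23,-48. Stack: [23, -48]
BINARY_OP % → 23 % -48 = -25. Stack: [-25]
LOAD_FAST z → push 37. Stack: [-25, 37]
LOAD_CONST → push 4. Stack: [-25, 37, 4]
BINARY_OP - → 37 - 4 = 33. Stack: [-25, 33]
BINARY_OP & → -25 & 33 = 33. Stack: [33]
STORE_FAST x → x=33. Stack: []
LOAD_CONST → push 1. Stack: [1]
LOAD_FAST a → push 36. Stack: [1, 36]
BINARY_OP - → 1 - 36 = -35. Stack: [-35]
STORE_FAST v → v=-35. Stack: []
LOAD_CONST → push 10. Stack: [10]
LOAD_FAST b → push 23. Stack: [10, 23]
BINARY_OP * → 10 * 23 = 230. Stack: [230]
LOAD_CONST → push 8. Stack: [230, 8]
LOAD_FAST v → push -35. Stack: [230, 8, -35]
BINARY_OP - → 8 - -35 = 43. Stack: [230, 43]
BINARY_OP * → 230 * 43 = 9890. Stack: [9890]
STORE_FAST v → v=9890. Stack: []
LOAD_CONST → push 0. Stack: [0]
STORE_FAST p → p=0. Stack: []
LOAD_FAST x → push 33. Stack: [33]
RETURN_VALUE → return 33.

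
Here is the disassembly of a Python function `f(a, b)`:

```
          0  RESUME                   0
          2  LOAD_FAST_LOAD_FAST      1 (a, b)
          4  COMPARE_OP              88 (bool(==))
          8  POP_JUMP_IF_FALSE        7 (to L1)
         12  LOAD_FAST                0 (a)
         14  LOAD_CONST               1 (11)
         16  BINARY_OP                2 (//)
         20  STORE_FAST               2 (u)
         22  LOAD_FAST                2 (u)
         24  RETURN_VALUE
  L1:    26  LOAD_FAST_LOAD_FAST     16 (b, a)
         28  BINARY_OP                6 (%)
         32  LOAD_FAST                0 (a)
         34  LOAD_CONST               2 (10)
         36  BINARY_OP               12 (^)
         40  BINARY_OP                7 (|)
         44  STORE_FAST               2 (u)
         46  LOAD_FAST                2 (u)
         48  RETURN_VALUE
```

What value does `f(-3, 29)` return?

LOAD_FAST_LOAD_FAST a,b → push -3,29. Stack: [-3, 29]
COMPARE_OP bool(==) → -3 vs 29 = False. Stack: [False]
POP_JUMP_IF_FALSE → pop False; jump. Stack: []
LOAD_FAST_LOAD_FAST b,a → push 29,-3. Stack: [29, -3]
BINARY_OP % → 29 % -3 = -1. Stack: [-1]
LOAD_FAST a → push -3. Stack: [-1, -3]
LOAD_CONST → push 10. Stack: [-1, -3, 10]
BINARY_OP ^ → -3 ^ 10 = -9. Stack: [-1, -9]
BINARY_OP | → -1 | -9 = -1. Stack: [-1]
STORE_FAST u → u=-1. Stack: []
LOAD_FAST u → push -1. Stack: [-1]
RETURN_VALUE → return -1.

-1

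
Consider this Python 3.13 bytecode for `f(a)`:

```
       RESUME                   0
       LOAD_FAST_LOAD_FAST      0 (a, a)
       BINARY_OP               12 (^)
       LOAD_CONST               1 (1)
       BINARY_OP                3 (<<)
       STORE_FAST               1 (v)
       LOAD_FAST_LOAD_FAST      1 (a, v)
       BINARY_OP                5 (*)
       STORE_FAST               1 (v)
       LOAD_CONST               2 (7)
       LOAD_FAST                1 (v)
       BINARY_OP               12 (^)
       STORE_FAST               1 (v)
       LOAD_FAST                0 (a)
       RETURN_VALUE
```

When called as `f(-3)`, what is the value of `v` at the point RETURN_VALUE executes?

LOAD_FAST_LOAD_FAST a,a → push -3,-3. Stack: [-3, -3]
BINARY_OP ^ → -3 ^ -3 = 0. Stack: [0]
LOAD_CONST → push 1. Stack: [0, 1]
BINARY_OP << → 0 << 1 = 0. Stack: [0]
STORE_FAST v → v=0. Stack: []
LOAD_FAST_LOAD_FAST a,v → push -3,0. Stack: [-3, 0]
BINARY_OP * → -3 * 0 = 0. Stack: [0]
STORE_FAST v → v=0. Stack: []
LOAD_CONST → push 7. Stack: [7]
LOAD_FAST v → push 0. Stack: [7, 0]
BINARY_OP ^ → 7 ^ 0 = 7. Stack: [7]
STORE_FAST v → v=7. Stack: []
LOAD_FAST a → push -3. Stack: [-3]
RETURN_VALUE → return -3.

7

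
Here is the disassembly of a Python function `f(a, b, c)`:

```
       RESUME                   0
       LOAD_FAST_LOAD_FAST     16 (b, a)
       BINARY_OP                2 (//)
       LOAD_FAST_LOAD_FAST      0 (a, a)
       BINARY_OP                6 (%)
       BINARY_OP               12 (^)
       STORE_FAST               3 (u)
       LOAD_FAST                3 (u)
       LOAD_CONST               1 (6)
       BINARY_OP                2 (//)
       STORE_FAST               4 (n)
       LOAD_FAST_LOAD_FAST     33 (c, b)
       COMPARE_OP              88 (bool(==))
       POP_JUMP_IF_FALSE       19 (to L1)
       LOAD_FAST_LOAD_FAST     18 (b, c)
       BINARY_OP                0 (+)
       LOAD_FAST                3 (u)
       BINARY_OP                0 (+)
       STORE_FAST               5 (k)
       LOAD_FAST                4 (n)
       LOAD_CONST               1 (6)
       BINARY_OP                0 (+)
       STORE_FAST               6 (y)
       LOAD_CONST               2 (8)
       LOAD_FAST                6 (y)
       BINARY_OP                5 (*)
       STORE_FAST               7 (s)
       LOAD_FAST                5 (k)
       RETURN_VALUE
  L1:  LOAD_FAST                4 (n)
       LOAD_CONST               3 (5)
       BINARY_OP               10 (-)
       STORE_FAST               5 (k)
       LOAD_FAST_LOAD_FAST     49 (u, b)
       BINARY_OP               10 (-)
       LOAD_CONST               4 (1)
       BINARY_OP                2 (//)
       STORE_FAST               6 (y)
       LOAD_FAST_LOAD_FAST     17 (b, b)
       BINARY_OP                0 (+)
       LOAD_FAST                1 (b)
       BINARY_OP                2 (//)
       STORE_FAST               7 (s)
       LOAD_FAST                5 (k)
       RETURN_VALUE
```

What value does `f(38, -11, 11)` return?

LOAD_FAST_LOAD_FAST b,a → push -11,38. Stack: [-11, 38]
BINARY_OP // → -11 // 38 = -1. Stack: [-1]
LOAD_FAST_LOAD_FAST a,a → push 38,38. Stack: [-1, 38, 38]
BINARY_OP % → 38 % 38 = 0. Stack: [-1, 0]
BINARY_OP ^ → -1 ^ 0 = -1. Stack: [-1]
STORE_FAST u → u=-1. Stack: []
LOAD_FAST u → push -1. Stack: [-1]
LOAD_CONST → push 6. Stack: [-1, 6]
BINARY_OP // → -1 // 6 = -1. Stack: [-1]
STORE_FAST n → n=-1. Stack: []
LOAD_FAST_LOAD_FAST c,b → push 11,-11. Stack: [11, -11]
COMPARE_OP bool(==) → 11 vs -11 = False. Stack: [False]
POP_JUMP_IF_FALSE → pop False; jump. Stack: []
LOAD_FAST n → push -1. Stack: [-1]
LOAD_CONST → push 5. Stack: [-1, 5]
BINARY_OP - → -1 - 5 = -6. Stack: [-6]
STORE_FAST k → k=-6. Stack: []
LOAD_FAST_LOAD_FAST u,b → push -1,-11. Stack: [-1, -11]
BINARY_OP - → -1 - -11 = 10. Stack: [10]
LOAD_CONST → push 1. Stack: [10, 1]
BINARY_OP // → 10 // 1 = 10. Stack: [10]
STORE_FAST y → y=10. Stack: []
LOAD_FAST_LOAD_FAST b,b → push -11,-11. Stack: [-11, -11]
BINARY_OP + → -11 + -11 = -22. Stack: [-22]
LOAD_FAST b → push -11. Stack: [-22, -11]
BINARY_OP // → -22 // -11 = 2. Stack: [2]
STORE_FAST s → s=2. Stack: []
LOAD_FAST k → push -6. Stack: [-6]
RETURN_VALUE → return -6.

-6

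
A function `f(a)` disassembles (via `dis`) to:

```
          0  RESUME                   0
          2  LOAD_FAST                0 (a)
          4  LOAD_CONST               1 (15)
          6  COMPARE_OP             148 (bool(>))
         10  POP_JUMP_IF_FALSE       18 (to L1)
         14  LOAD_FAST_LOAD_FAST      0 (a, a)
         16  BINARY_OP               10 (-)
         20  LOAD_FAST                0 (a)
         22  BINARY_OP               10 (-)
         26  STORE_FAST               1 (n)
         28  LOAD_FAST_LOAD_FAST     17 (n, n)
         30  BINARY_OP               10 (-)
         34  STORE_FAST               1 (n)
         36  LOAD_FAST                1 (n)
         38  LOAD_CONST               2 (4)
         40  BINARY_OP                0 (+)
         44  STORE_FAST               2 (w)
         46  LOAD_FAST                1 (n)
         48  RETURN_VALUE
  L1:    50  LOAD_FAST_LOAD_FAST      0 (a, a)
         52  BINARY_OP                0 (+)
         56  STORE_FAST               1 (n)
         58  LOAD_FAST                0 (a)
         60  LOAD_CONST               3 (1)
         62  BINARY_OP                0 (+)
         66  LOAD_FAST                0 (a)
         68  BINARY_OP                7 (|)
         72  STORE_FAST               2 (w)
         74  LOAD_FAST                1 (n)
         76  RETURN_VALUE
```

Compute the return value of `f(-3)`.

LOAD_FAST a → push -3. Stack: [-3]
LOAD_CONST → push 15. Stack: [-3, 15]
COMPARE_OP bool(>) → -3 vs 15 = False. Stack: [False]
POP_JUMP_IF_FALSE → pop False; jump. Stack: []
LOAD_FAST_LOAD_FAST a,a → push -3,-3. Stack: [-3, -3]
BINARY_OP + → -3 + -3 = -6. Stack: [-6]
STORE_FAST n → n=-6. Stack: []
LOAD_FAST a → push -3. Stack: [-3]
LOAD_CONST → push 1. Stack: [-3, 1]
BINARY_OP + → -3 + 1 = -2. Stack: [-2]
LOAD_FAST a → push -3. Stack: [-2, -3]
BINARY_OP | → -2 | -3 = -1. Stack: [-1]
STORE_FAST w → w=-1. Stack: []
LOAD_FAST n → push -6. Stack: [-6]
RETURN_VALUE → return -6.

-6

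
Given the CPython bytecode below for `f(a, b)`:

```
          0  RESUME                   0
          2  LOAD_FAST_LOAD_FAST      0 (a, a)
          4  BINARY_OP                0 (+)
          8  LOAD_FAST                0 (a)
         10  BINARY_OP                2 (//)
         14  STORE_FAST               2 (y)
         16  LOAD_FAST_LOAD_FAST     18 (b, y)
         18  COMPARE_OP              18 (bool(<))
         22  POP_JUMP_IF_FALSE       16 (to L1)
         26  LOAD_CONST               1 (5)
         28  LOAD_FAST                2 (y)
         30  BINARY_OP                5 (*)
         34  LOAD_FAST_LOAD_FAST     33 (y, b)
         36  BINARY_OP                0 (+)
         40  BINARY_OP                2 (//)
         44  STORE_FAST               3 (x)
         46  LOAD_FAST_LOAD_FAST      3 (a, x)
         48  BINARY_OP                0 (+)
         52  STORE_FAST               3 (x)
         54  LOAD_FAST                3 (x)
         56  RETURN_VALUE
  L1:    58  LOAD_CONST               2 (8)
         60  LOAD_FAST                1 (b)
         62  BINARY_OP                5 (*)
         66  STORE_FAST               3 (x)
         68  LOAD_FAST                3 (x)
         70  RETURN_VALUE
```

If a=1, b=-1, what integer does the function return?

11

LOAD_FAST_LOAD_FAST a,a → push 1,1. Stack: [1, 1]
BINARY_OP + → 1 + 1 = 2. Stack: [2]
LOAD_FAST a → push 1. Stack: [2, 1]
BINARY_OP // → 2 // 1 = 2. Stack: [2]
STORE_FAST y → y=2. Stack: []
LOAD_FAST_LOAD_FAST b,y → push -1,2. Stack: [-1, 2]
COMPARE_OP bool(<) → -1 vs 2 = True. Stack: [True]
POP_JUMP_IF_FALSE → pop True; no jump. Stack: []
LOAD_CONST → push 5. Stack: [5]
LOAD_FAST y → push 2. Stack: [5, 2]
BINARY_OP * → 5 * 2 = 10. Stack: [10]
LOAD_FAST_LOAD_FAST y,b → push 2,-1. Stack: [10, 2, -1]
BINARY_OP + → 2 + -1 = 1. Stack: [10, 1]
BINARY_OP // → 10 // 1 = 10. Stack: [10]
STORE_FAST x → x=10. Stack: []
LOAD_FAST_LOAD_FAST a,x → push 1,10. Stack: [1, 10]
BINARY_OP + → 1 + 10 = 11. Stack: [11]
STORE_FAST x → x=11. Stack: []
LOAD_FAST x → push 11. Stack: [11]
RETURN_VALUE → return 11.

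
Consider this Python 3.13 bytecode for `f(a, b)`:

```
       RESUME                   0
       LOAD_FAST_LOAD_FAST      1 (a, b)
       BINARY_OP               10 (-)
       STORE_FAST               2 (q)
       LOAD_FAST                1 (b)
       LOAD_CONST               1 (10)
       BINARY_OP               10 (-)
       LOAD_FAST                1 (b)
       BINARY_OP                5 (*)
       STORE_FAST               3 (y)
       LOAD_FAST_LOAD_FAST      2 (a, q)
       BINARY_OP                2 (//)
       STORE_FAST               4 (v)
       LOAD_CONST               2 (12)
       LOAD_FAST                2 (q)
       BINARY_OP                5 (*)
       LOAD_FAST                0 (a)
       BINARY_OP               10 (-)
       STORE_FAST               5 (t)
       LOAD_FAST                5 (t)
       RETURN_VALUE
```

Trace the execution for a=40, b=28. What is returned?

LOAD_FAST_LOAD_FAST a,b → push 40,28. Stack: [40, 28]
BINARY_OP - → 40 - 28 = 12. Stack: [12]
STORE_FAST q → q=12. Stack: []
LOAD_FAST b → push 28. Stack: [28]
LOAD_CONST → push 10. Stack: [28, 10]
BINARY_OP - → 28 - 10 = 18. Stack: [18]
LOAD_FAST b → push 28. Stack: [18, 28]
BINARY_OP * → 18 * 28 = 504. Stack: [504]
STORE_FAST y → y=504. Stack: []
LOAD_FAST_LOAD_FAST a,q → push 40,12. Stack: [40, 12]
BINARY_OP // → 40 // 12 = 3. Stack: [3]
STORE_FAST v → v=3. Stack: []
LOAD_CONST → push 12. Stack: [12]
LOAD_FAST q → push 12. Stack: [12, 12]
BINARY_OP * → 12 * 12 = 144. Stack: [144]
LOAD_FAST a → push 40. Stack: [144, 40]
BINARY_OP - → 144 - 40 = 104. Stack: [104]
STORE_FAST t → t=104. Stack: []
LOAD_FAST t → push 104. Stack: [104]
RETURN_VALUE → return 104.

104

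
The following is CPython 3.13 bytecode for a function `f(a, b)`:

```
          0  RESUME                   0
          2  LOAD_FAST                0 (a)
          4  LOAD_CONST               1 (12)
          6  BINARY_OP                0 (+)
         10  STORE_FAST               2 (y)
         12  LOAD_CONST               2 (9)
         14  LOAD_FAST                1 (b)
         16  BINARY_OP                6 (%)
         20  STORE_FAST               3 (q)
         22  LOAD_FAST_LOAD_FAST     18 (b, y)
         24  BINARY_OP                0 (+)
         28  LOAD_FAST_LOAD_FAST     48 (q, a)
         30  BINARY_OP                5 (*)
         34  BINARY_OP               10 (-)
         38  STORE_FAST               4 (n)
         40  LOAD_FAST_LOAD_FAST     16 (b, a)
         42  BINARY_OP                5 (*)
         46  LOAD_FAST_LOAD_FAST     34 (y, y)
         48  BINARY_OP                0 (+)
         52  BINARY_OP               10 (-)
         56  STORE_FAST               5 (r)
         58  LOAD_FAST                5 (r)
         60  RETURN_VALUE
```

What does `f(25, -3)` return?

LOAD_FAST a → push 25. Stack: [25]
LOAD_CONST → push 12. Stack: [25, 12]
BINARY_OP + → 25 + 12 = 37. Stack: [37]
STORE_FAST y → y=37. Stack: []
LOAD_CONST → push 9. Stack: [9]
LOAD_FAST b → push -3. Stack: [9, -3]
BINARY_OP % → 9 % -3 = 0. Stack: [0]
STORE_FAST q → q=0. Stack: []
LOAD_FAST_LOAD_FAST b,y → push -3,37. Stack: [-3, 37]
BINARY_OP + → -3 + 37 = 34. Stack: [34]
LOAD_FAST_LOAD_FAST q,a → push 0,25. Stack: [34, 0, 25]
BINARY_OP * → 0 * 25 = 0. Stack: [34, 0]
BINARY_OP - → 34 - 0 = 34. Stack: [34]
STORE_FAST n → n=34. Stack: []
LOAD_FAST_LOAD_FAST b,a → push -3,25. Stack: [-3, 25]
BINARY_OP * → -3 * 25 = -75. Stack: [-75]
LOAD_FAST_LOAD_FAST y,y → push 37,37. Stack: [-75, 37, 37]
BINARY_OP + → 37 + 37 = 74. Stack: [-75, 74]
BINARY_OP - → -75 - 74 = -149. Stack: [-149]
STORE_FAST r → r=-149. Stack: []
LOAD_FAST r → push -149. Stack: [-149]
RETURN_VALUE → return -149.

-149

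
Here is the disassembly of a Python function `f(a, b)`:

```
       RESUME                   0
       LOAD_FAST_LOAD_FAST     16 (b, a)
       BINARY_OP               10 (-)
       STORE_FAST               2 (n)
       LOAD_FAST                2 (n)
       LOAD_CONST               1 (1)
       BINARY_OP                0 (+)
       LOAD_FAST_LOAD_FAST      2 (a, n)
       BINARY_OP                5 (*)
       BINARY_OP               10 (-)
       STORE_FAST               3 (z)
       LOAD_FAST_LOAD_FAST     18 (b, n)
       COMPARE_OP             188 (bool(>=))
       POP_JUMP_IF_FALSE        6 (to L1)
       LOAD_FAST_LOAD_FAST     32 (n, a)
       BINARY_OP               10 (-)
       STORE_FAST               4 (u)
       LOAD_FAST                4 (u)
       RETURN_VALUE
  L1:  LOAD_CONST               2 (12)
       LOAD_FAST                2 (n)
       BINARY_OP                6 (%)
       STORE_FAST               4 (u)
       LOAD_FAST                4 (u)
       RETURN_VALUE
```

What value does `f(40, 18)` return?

LOAD_FAST_LOAD_FAST b,a → push 18,40. Stack: [18, 40]
BINARY_OP - → 18 - 40 = -22. Stack: [-22]
STORE_FAST n → n=-22. Stack: []
LOAD_FAST n → push -22. Stack: [-22]
LOAD_CONST → push 1. Stack: [-22, 1]
BINARY_OP + → -22 + 1 = -21. Stack: [-21]
LOAD_FAST_LOAD_FAST a,n → push 40,-22. Stack: [-21, 40, -22]
BINARY_OP * → 40 * -22 = -880. Stack: [-21, -880]
BINARY_OP - → -21 - -880 = 859. Stack: [859]
STORE_FAST z → z=859. Stack: []
LOAD_FAST_LOAD_FAST b,n → push 18,-22. Stack: [18, -22]
COMPARE_OP bool(>=) → 18 vs -22 = True. Stack: [True]
POP_JUMP_IF_FALSE → pop True; no jump. Stack: []
LOAD_FAST_LOAD_FAST n,a → push -22,40. Stack: [-22, 40]
BINARY_OP - → -22 - 40 = -62. Stack: [-62]
STORE_FAST u → u=-62. Stack: []
LOAD_FAST u → push -62. Stack: [-62]
RETURN_VALUE → return -62.

-62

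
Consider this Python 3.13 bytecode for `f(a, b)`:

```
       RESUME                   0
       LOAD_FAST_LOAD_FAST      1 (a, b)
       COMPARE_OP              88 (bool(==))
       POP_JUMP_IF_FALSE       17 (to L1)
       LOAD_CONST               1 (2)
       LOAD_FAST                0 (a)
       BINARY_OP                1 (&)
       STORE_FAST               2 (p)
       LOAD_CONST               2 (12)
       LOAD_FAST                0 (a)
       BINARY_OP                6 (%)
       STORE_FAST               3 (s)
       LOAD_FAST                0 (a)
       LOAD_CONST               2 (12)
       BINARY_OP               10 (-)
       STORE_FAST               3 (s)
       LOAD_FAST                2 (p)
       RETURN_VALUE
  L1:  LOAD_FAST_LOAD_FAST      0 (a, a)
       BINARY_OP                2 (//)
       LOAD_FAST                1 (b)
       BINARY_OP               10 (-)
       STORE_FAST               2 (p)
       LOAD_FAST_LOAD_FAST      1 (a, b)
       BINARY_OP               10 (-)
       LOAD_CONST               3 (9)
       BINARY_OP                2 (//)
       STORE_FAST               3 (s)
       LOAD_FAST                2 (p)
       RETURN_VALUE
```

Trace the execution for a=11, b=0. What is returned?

1

LOAD_FAST_LOAD_FAST a,b → push 11,0. Stack: [11, 0]
COMPARE_OP bool(==) → 11 vs 0 = False. Stack: [False]
POP_JUMP_IF_FALSE → pop False; jump. Stack: []
LOAD_FAST_LOAD_FAST a,a → push 11,11. Stack: [11, 11]
BINARY_OP // → 11 // 11 = 1. Stack: [1]
LOAD_FAST b → push 0. Stack: [1, 0]
BINARY_OP - → 1 - 0 = 1. Stack: [1]
STORE_FAST p → p=1. Stack: []
LOAD_FAST_LOAD_FAST a,b → push 11,0. Stack: [11, 0]
BINARY_OP - → 11 - 0 = 11. Stack: [11]
LOAD_CONST → push 9. Stack: [11, 9]
BINARY_OP // → 11 // 9 = 1. Stack: [1]
STORE_FAST s → s=1. Stack: []
LOAD_FAST p → push 1. Stack: [1]
RETURN_VALUE → return 1.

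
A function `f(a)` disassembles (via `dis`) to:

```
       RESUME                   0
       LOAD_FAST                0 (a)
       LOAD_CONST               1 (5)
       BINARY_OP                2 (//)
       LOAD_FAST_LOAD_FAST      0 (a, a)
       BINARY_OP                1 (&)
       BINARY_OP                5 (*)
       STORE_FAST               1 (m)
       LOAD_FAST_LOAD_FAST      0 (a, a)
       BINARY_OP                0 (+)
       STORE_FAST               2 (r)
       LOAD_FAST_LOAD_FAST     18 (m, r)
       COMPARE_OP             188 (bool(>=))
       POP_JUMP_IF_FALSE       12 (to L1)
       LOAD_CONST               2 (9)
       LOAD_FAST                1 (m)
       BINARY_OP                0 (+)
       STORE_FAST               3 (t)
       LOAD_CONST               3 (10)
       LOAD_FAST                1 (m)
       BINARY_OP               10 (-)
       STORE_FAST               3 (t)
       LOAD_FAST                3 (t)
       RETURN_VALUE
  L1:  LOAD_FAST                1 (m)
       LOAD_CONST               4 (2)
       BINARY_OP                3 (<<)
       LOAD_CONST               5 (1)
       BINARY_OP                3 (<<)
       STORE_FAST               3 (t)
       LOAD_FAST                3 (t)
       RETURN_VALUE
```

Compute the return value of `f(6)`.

LOAD_FAST a → push 6. Stack: [6]
LOAD_CONST → push 5. Stack: [6, 5]
BINARY_OP // → 6 // 5 = 1. Stack: [1]
LOAD_FAST_LOAD_FAST a,a → push 6,6. Stack: [1, 6, 6]
BINARY_OP & → 6 & 6 = 6. Stack: [1, 6]
BINARY_OP * → 1 * 6 = 6. Stack: [6]
STORE_FAST m → m=6. Stack: []
LOAD_FAST_LOAD_FAST a,a → push 6,6. Stack: [6, 6]
BINARY_OP + → 6 + 6 = 12. Stack: [12]
STORE_FAST r → r=12. Stack: []
LOAD_FAST_LOAD_FAST m,r → push 6,12. Stack: [6, 12]
COMPARE_OP bool(>=) → 6 vs 12 = False. Stack: [False]
POP_JUMP_IF_FALSE → pop False; jump. Stack: []
LOAD_FAST m → push 6. Stack: [6]
LOAD_CONST → push 2. Stack: [6, 2]
BINARY_OP << → 6 << 2 = 24. Stack: [24]
LOAD_CONST → push 1. Stack: [24, 1]
BINARY_OP << → 24 << 1 = 48. Stack: [48]
STORE_FAST t → t=48. Stack: []
LOAD_FAST t → push 48. Stack: [48]
RETURN_VALUE → return 48.

48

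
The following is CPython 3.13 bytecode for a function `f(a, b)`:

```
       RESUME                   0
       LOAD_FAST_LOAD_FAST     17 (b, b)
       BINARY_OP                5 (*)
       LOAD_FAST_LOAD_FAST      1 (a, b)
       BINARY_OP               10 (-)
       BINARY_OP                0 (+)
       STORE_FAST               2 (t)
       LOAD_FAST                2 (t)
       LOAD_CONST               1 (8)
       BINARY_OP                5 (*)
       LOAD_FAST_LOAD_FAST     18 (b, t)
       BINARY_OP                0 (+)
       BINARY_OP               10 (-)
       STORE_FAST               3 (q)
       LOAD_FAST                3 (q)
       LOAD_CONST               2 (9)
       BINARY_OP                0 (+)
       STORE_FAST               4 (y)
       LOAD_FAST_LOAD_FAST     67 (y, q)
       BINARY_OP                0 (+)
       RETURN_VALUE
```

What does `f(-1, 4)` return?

155

LOAD_FAST_LOAD_FAST b,b → push 4,4. Stack: [4, 4]
BINARY_OP * → 4 * 4 = 16. Stack: [16]
LOAD_FAST_LOAD_FAST a,b → push -1,4. Stack: [16, -1, 4]
BINARY_OP - → -1 - 4 = -5. Stack: [16, -5]
BINARY_OP + → 16 + -5 = 11. Stack: [11]
STORE_FAST t → t=11. Stack: []
LOAD_FAST t → push 11. Stack: [11]
LOAD_CONST → push 8. Stack: [11, 8]
BINARY_OP * → 11 * 8 = 88. Stack: [88]
LOAD_FAST_LOAD_FAST b,t → push 4,11. Stack: [88, 4, 11]
BINARY_OP + → 4 + 11 = 15. Stack: [88, 15]
BINARY_OP - → 88 - 15 = 73. Stack: [73]
STORE_FAST q → q=73. Stack: []
LOAD_FAST q → push 73. Stack: [73]
LOAD_CONST → push 9. Stack: [73, 9]
BINARY_OP + → 73 + 9 = 82. Stack: [82]
STORE_FAST y → y=82. Stack: []
LOAD_FAST_LOAD_FAST y,q → push 82,73. Stack: [82, 73]
BINARY_OP + → 82 + 73 = 155. Stack: [155]
RETURN_VALUE → return 155.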